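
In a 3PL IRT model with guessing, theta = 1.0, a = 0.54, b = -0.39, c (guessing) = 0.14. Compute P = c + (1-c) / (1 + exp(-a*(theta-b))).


logit = 0.54*(1.0 - -0.39) = 0.7506
P* = 1/(1 + exp(-0.7506)) = 0.6793
P = 0.14 + (1 - 0.14) * 0.6793
P = 0.7242

0.7242


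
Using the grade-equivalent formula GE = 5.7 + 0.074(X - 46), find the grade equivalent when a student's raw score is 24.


raw - median = 24 - 46 = -22
slope * diff = 0.074 * -22 = -1.628
GE = 5.7 + -1.628
GE = 4.072

4.072


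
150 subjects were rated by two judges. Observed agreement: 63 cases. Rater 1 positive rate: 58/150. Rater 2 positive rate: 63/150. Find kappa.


P_o = 63/150 = 0.42
P_e = (58*63 + 92*87) / 22500 = 0.518133
kappa = (P_o - P_e) / (1 - P_e)
kappa = (0.42 - 0.518133) / (1 - 0.518133)
kappa = -0.2037

-0.2037


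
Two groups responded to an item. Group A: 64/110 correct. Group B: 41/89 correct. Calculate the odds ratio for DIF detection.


Odds_A = 64/46 = 1.3913
Odds_B = 41/48 = 0.8542
OR = Odds_A / Odds_B = 1.3913 / 0.8542
Exactly, OR = (64 * 48) / (46 * 41) = 3072 / 1886
OR = 1.6288

1.6288


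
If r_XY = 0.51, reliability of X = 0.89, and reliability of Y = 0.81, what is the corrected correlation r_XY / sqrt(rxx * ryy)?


r_corrected = rxy / sqrt(rxx * ryy)
= 0.51 / sqrt(0.89 * 0.81)
= 0.51 / sqrt(0.7209)
= 0.51 / 0.849058
r_corrected = 0.6007

0.6007


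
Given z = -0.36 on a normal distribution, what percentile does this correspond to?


CDF(z) = 0.5 * (1 + erf(z/sqrt(2)))
erf(-0.2546) = -0.2812
CDF = 0.3594
Percentile rank = 0.3594 * 100 = 35.94

35.94


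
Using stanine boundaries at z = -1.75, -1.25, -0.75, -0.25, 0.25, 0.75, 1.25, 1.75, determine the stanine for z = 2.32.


Stanine boundaries: [-1.75, -1.25, -0.75, -0.25, 0.25, 0.75, 1.25, 1.75]
z = 2.32
Check each boundary:
  z >= -1.75 -> could be stanine 2
  z >= -1.25 -> could be stanine 3
  z >= -0.75 -> could be stanine 4
  z >= -0.25 -> could be stanine 5
  z >= 0.25 -> could be stanine 6
  z >= 0.75 -> could be stanine 7
  z >= 1.25 -> could be stanine 8
  z >= 1.75 -> could be stanine 9
Highest qualifying boundary gives stanine = 9

9


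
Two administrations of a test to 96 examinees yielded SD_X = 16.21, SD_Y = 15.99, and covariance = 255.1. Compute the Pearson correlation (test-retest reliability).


r = cov(X,Y) / (SD_X * SD_Y)
r = 255.1 / (16.21 * 15.99)
r = 255.1 / 259.1979
r = 0.9842

0.9842


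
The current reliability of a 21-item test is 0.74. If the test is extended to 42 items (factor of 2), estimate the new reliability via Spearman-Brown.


r_new = (n * rxx) / (1 + (n-1) * rxx)
r_new = (2 * 0.74) / (1 + 1 * 0.74)
r_new = 1.48 / 1.74
r_new = 0.8506

0.8506


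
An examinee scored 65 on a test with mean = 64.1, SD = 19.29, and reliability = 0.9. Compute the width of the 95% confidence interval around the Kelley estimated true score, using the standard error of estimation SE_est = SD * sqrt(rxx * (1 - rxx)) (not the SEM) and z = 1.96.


True score estimate = 0.9*65 + 0.1*64.1 = 64.91
SE_est = SD * sqrt(rxx * (1 - rxx)) = 19.29 * sqrt(0.9 * 0.1) = 19.29 * sqrt(0.09) = 5.787
CI = T_est +/- z * SE_est, so width = 2 * z * SE_est = 2 * 1.96 * 5.787
Width = 22.685

22.685


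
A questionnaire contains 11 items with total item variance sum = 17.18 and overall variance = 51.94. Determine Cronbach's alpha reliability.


alpha = (k/(k-1)) * (1 - sum(si^2)/s_total^2)
= (11/10) * (1 - 17.18/51.94)
alpha = 0.7362

0.7362


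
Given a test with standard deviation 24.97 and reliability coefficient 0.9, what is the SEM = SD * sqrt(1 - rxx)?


SEM = SD * sqrt(1 - rxx)
SEM = 24.97 * sqrt(1 - 0.9)
SEM = 24.97 * sqrt(0.1) = 24.97 * 0.316228
SEM = 7.8962

7.8962


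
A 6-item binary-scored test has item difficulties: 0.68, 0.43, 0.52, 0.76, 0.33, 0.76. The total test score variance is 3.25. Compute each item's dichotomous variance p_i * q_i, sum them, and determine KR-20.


For each item, compute p_i * q_i:
  Item 1: 0.68 * 0.32 = 0.2176
  Item 2: 0.43 * 0.57 = 0.2451
  Item 3: 0.52 * 0.48 = 0.2496
  Item 4: 0.76 * 0.24 = 0.1824
  Item 5: 0.33 * 0.67 = 0.2211
  Item 6: 0.76 * 0.24 = 0.1824
Sum(p_i * q_i) = 0.2176 + 0.2451 + 0.2496 + 0.1824 + 0.2211 + 0.1824 = 1.2982
KR-20 = (k/(k-1)) * (1 - Sum(p_i*q_i) / Var_total)
= (6/5) * (1 - 1.2982/3.25)
= 1.2 * 0.6006
KR-20 = 0.7207

0.7207


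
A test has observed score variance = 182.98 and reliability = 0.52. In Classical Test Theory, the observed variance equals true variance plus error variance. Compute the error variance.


var_true = rxx * var_obs = 0.52 * 182.98 = 95.1496
var_error = var_obs - var_true
var_error = 182.98 - 95.1496
var_error = 87.8304

87.8304


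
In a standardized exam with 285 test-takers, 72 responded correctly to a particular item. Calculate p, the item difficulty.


Item difficulty p = number correct / total examinees
p = 72 / 285
p = 0.2526

0.2526


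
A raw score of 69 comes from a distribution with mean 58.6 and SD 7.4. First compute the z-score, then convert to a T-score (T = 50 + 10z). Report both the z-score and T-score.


z = (X - mean) / SD = (69 - 58.6) / 7.4
z = 10.4 / 7.4
z = 1.4054
T-score = T = 50 + 10z
Carry z at full precision (z = 10.4 / 7.4) into the conversion:
T-score = 50 + 10 * (10.4 / 7.4) = 50 + 104 / 7.4
T-score = 50 + 14.0541
T-score = 64.0541

64.0541


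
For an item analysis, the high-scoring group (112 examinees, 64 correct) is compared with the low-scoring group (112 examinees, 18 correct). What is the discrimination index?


p_upper = 64/112 = 0.5714
p_lower = 18/112 = 0.1607
D = 0.5714 - 0.1607 = 0.4107

0.4107


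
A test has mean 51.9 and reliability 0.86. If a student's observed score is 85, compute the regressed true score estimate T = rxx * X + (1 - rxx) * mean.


T_est = rxx * X + (1 - rxx) * mean
T_est = 0.86 * 85 + 0.14 * 51.9
T_est = 73.1 + 7.266
T_est = 80.366

80.366


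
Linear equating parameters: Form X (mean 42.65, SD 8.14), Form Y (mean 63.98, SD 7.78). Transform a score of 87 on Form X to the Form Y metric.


slope = SD_Y / SD_X = 7.78 / 8.14 ~ 0.9558
intercept = mean_Y - slope * mean_X = 63.98 - (7.78 / 8.14) * 42.65 ~ 23.2162
Y = slope * X + intercept. To avoid rounding drift from the rounded slope/intercept, evaluate the equivalent form Y = mean_Y + SD_Y * (X - mean_X) / SD_X at full precision:
Y = 63.98 + 7.78 * (87 - 42.65) / 8.14
Y = 63.98 + 7.78 * 44.35 / 8.14
Y = 63.98 + 345.043 / 8.14
Y = 63.98 + 42.3886
Y = 106.3686

106.3686


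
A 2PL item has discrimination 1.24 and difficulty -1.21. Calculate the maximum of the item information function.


For 2PL, max info at theta = b = -1.21
I_max = a^2 / 4 = 1.24^2 / 4
= 1.5376 / 4
I_max = 0.3844

0.3844


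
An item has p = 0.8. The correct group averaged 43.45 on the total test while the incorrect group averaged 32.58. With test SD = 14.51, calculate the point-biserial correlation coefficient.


q = 1 - p = 0.2
rpb = ((M1 - M0) / SD) * sqrt(p * q)
rpb = ((43.45 - 32.58) / 14.51) * sqrt(0.8 * 0.2)
rpb = 0.2997

0.2997


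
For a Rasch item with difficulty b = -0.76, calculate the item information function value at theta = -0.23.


P = 1/(1+exp(-(-0.23--0.76))) = 0.6295
I = P*(1-P) = 0.6295 * 0.3705
I = 0.2332

0.2332


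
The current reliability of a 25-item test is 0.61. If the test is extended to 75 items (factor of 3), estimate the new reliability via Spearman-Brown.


r_new = (n * rxx) / (1 + (n-1) * rxx)
r_new = (3 * 0.61) / (1 + 2 * 0.61)
r_new = 1.83 / 2.22
r_new = 0.8243

0.8243


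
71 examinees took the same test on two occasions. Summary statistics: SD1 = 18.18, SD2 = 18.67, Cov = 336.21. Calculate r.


r = cov(X,Y) / (SD_X * SD_Y)
r = 336.21 / (18.18 * 18.67)
r = 336.21 / 339.4206
r = 0.9905

0.9905


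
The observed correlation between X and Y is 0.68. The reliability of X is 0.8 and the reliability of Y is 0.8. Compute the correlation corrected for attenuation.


r_corrected = rxy / sqrt(rxx * ryy)
= 0.68 / sqrt(0.8 * 0.8)
= 0.68 / sqrt(0.64)
= 0.68 / 0.8
r_corrected = 0.85

0.85


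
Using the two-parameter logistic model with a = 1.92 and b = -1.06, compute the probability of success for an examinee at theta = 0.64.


a*(theta - b) = 1.92 * (0.64 - -1.06) = 3.264
exp(-3.264) = 0.0382
P = 1 / (1 + 0.0382)
P = 0.9632

0.9632


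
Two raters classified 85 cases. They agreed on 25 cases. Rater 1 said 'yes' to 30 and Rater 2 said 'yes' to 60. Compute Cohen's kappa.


P_o = 25/85 = 0.294118
P_e = (30*60 + 55*25) / 7225 = 0.439446
kappa = (P_o - P_e) / (1 - P_e)
kappa = (0.294118 - 0.439446) / (1 - 0.439446)
kappa = -0.2593

-0.2593


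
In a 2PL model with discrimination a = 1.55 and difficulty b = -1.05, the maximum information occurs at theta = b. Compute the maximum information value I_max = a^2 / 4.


For 2PL, max info at theta = b = -1.05
I_max = a^2 / 4 = 1.55^2 / 4
= 2.4025 / 4
I_max = 0.6006

0.6006


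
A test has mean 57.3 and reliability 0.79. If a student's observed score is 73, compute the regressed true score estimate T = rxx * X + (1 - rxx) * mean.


T_est = rxx * X + (1 - rxx) * mean
T_est = 0.79 * 73 + 0.21 * 57.3
T_est = 57.67 + 12.033
T_est = 69.703

69.703


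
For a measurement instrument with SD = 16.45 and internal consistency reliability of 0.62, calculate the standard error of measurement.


SEM = SD * sqrt(1 - rxx)
SEM = 16.45 * sqrt(1 - 0.62)
SEM = 16.45 * sqrt(0.38) = 16.45 * 0.616441
SEM = 10.1405

10.1405


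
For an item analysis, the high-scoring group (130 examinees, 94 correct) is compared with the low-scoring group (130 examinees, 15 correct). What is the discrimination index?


p_upper = 94/130 = 0.7231
p_lower = 15/130 = 0.1154
D = 0.7231 - 0.1154 = 0.6077

0.6077


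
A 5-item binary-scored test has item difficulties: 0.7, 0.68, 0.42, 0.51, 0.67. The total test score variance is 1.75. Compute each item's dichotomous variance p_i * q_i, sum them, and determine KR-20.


For each item, compute p_i * q_i:
  Item 1: 0.7 * 0.3 = 0.21
  Item 2: 0.68 * 0.32 = 0.2176
  Item 3: 0.42 * 0.58 = 0.2436
  Item 4: 0.51 * 0.49 = 0.2499
  Item 5: 0.67 * 0.33 = 0.2211
Sum(p_i * q_i) = 0.21 + 0.2176 + 0.2436 + 0.2499 + 0.2211 = 1.1422
KR-20 = (k/(k-1)) * (1 - Sum(p_i*q_i) / Var_total)
= (5/4) * (1 - 1.1422/1.75)
= 1.25 * 0.3473
KR-20 = 0.4341

0.4341


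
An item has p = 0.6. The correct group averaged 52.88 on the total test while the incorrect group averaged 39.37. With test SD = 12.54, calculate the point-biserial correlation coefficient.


q = 1 - p = 0.4
rpb = ((M1 - M0) / SD) * sqrt(p * q)
rpb = ((52.88 - 39.37) / 12.54) * sqrt(0.6 * 0.4)
rpb = 0.5278

0.5278


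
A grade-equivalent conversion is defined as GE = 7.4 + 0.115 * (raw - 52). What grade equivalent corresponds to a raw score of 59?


raw - median = 59 - 52 = 7
slope * diff = 0.115 * 7 = 0.805
GE = 7.4 + 0.805
GE = 8.205

8.205


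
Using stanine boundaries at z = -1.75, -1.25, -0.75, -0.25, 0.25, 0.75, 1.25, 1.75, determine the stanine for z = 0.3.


Stanine boundaries: [-1.75, -1.25, -0.75, -0.25, 0.25, 0.75, 1.25, 1.75]
z = 0.3
Check each boundary:
  z >= -1.75 -> could be stanine 2
  z >= -1.25 -> could be stanine 3
  z >= -0.75 -> could be stanine 4
  z >= -0.25 -> could be stanine 5
  z >= 0.25 -> could be stanine 6
  z < 0.75
  z < 1.25
  z < 1.75
Highest qualifying boundary gives stanine = 6

6


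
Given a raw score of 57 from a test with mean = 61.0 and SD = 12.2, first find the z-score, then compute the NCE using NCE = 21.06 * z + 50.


z = (X - mean) / SD = (57 - 61.0) / 12.2
z = -4.0 / 12.2
z = -0.3279
NCE = NCE = 21.06z + 50
Carry z at full precision (z = -4.0 / 12.2) into the conversion:
NCE = 21.06 * (-4.0 / 12.2) + 50 = -84.24 / 12.2 + 50
NCE = -6.9049 + 50
NCE = 43.0951

43.0951


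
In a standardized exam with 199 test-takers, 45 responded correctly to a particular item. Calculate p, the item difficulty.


Item difficulty p = number correct / total examinees
p = 45 / 199
p = 0.2261

0.2261


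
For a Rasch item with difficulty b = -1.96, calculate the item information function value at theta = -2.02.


P = 1/(1+exp(-(-2.02--1.96))) = 0.485
I = P*(1-P) = 0.485 * 0.515
I = 0.2498

0.2498


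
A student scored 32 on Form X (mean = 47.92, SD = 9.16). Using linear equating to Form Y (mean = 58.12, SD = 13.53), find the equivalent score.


slope = SD_Y / SD_X = 13.53 / 9.16 ~ 1.4771
intercept = mean_Y - slope * mean_X = 58.12 - (13.53 / 9.16) * 47.92 ~ -12.6614
Y = slope * X + intercept. To avoid rounding drift from the rounded slope/intercept, evaluate the equivalent form Y = mean_Y + SD_Y * (X - mean_X) / SD_X at full precision:
Y = 58.12 + 13.53 * (32 - 47.92) / 9.16
Y = 58.12 - 13.53 * 15.92 / 9.16
Y = 58.12 - 215.3976 / 9.16
Y = 58.12 - 23.515
Y = 34.605

34.605


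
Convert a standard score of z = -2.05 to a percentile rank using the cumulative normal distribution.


CDF(z) = 0.5 * (1 + erf(z/sqrt(2)))
erf(-1.4496) = -0.9596
CDF = 0.0202
Percentile rank = 0.0202 * 100 = 2.02

2.02


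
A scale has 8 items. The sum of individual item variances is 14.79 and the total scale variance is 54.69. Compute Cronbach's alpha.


alpha = (k/(k-1)) * (1 - sum(si^2)/s_total^2)
= (8/7) * (1 - 14.79/54.69)
alpha = 0.8338

0.8338


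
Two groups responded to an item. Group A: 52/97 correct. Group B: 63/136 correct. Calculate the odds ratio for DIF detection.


Odds_A = 52/45 = 1.1556
Odds_B = 63/73 = 0.863
OR = Odds_A / Odds_B = 1.1556 / 0.863
Exactly, OR = (52 * 73) / (45 * 63) = 3796 / 2835
OR = 1.339

1.339


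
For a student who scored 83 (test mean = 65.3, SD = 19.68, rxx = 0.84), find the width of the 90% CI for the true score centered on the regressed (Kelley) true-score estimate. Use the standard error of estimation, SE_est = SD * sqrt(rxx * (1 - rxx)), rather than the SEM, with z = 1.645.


True score estimate = 0.84*83 + 0.16*65.3 = 80.168
SE_est = SD * sqrt(rxx * (1 - rxx)) = 19.68 * sqrt(0.84 * 0.16) = 19.68 * sqrt(0.1344) = 7.214807
CI = T_est +/- z * SE_est, so width = 2 * z * SE_est = 2 * 1.645 * 7.214807
Width = 23.7367

23.7367


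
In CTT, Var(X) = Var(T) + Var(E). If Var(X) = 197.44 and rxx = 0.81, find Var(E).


var_true = rxx * var_obs = 0.81 * 197.44 = 159.9264
var_error = var_obs - var_true
var_error = 197.44 - 159.9264
var_error = 37.5136

37.5136


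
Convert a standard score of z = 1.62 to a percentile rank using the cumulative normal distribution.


CDF(z) = 0.5 * (1 + erf(z/sqrt(2)))
erf(1.1455) = 0.8948
CDF = 0.9474
Percentile rank = 0.9474 * 100 = 94.74

94.74


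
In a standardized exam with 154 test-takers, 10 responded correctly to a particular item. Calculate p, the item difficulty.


Item difficulty p = number correct / total examinees
p = 10 / 154
p = 0.0649

0.0649


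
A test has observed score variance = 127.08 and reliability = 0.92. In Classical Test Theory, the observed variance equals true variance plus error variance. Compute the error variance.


var_true = rxx * var_obs = 0.92 * 127.08 = 116.9136
var_error = var_obs - var_true
var_error = 127.08 - 116.9136
var_error = 10.1664

10.1664


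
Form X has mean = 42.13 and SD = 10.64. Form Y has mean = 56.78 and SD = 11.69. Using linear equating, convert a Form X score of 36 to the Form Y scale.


slope = SD_Y / SD_X = 11.69 / 10.64 ~ 1.0987
intercept = mean_Y - slope * mean_X = 56.78 - (11.69 / 10.64) * 42.13 ~ 10.4924
Y = slope * X + intercept. To avoid rounding drift from the rounded slope/intercept, evaluate the equivalent form Y = mean_Y + SD_Y * (X - mean_X) / SD_X at full precision:
Y = 56.78 + 11.69 * (36 - 42.13) / 10.64
Y = 56.78 - 11.69 * 6.13 / 10.64
Y = 56.78 - 71.6597 / 10.64
Y = 56.78 - 6.7349
Y = 50.0451

50.0451


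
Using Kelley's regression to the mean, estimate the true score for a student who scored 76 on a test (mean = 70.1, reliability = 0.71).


T_est = rxx * X + (1 - rxx) * mean
T_est = 0.71 * 76 + 0.29 * 70.1
T_est = 53.96 + 20.329
T_est = 74.289

74.289


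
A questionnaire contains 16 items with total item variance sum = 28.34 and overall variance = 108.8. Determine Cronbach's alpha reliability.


alpha = (k/(k-1)) * (1 - sum(si^2)/s_total^2)
= (16/15) * (1 - 28.34/108.8)
alpha = 0.7888

0.7888


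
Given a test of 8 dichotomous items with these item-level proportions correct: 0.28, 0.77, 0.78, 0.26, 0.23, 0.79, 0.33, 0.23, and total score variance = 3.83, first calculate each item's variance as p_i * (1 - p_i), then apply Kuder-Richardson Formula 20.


For each item, compute p_i * q_i:
  Item 1: 0.28 * 0.72 = 0.2016
  Item 2: 0.77 * 0.23 = 0.1771
  Item 3: 0.78 * 0.22 = 0.1716
  Item 4: 0.26 * 0.74 = 0.1924
  Item 5: 0.23 * 0.77 = 0.1771
  Item 6: 0.79 * 0.21 = 0.1659
  Item 7: 0.33 * 0.67 = 0.2211
  Item 8: 0.23 * 0.77 = 0.1771
Sum(p_i * q_i) = 0.2016 + 0.1771 + 0.1716 + 0.1924 + 0.1771 + 0.1659 + 0.2211 + 0.1771 = 1.4839
KR-20 = (k/(k-1)) * (1 - Sum(p_i*q_i) / Var_total)
= (8/7) * (1 - 1.4839/3.83)
= 1.1429 * 0.6126
KR-20 = 0.7001

0.7001


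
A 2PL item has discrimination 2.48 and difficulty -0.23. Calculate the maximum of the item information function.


For 2PL, max info at theta = b = -0.23
I_max = a^2 / 4 = 2.48^2 / 4
= 6.1504 / 4
I_max = 1.5376

1.5376


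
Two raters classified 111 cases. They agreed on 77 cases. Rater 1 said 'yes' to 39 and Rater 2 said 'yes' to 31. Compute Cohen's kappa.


P_o = 77/111 = 0.693694
P_e = (39*31 + 72*80) / 12321 = 0.56562
kappa = (P_o - P_e) / (1 - P_e)
kappa = (0.693694 - 0.56562) / (1 - 0.56562)
kappa = 0.2948

0.2948


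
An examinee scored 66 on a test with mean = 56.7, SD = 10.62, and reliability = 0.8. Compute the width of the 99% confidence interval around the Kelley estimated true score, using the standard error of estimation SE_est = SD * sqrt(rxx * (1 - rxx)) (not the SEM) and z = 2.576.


True score estimate = 0.8*66 + 0.2*56.7 = 64.14
SE_est = SD * sqrt(rxx * (1 - rxx)) = 10.62 * sqrt(0.8 * 0.2) = 10.62 * sqrt(0.16) = 4.248
CI = T_est +/- z * SE_est, so width = 2 * z * SE_est = 2 * 2.576 * 4.248
Width = 21.8857

21.8857


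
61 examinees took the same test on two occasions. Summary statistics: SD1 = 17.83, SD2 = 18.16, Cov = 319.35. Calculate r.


r = cov(X,Y) / (SD_X * SD_Y)
r = 319.35 / (17.83 * 18.16)
r = 319.35 / 323.7928
r = 0.9863

0.9863


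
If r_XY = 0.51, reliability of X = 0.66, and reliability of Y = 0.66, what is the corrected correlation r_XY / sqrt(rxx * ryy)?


r_corrected = rxy / sqrt(rxx * ryy)
= 0.51 / sqrt(0.66 * 0.66)
= 0.51 / sqrt(0.4356)
= 0.51 / 0.66
r_corrected = 0.7727

0.7727


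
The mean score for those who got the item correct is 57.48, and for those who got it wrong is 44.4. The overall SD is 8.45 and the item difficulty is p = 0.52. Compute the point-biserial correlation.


q = 1 - p = 0.48
rpb = ((M1 - M0) / SD) * sqrt(p * q)
rpb = ((57.48 - 44.4) / 8.45) * sqrt(0.52 * 0.48)
rpb = 0.7733

0.7733


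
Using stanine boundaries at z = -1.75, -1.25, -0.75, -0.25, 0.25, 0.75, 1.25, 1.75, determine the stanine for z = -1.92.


Stanine boundaries: [-1.75, -1.25, -0.75, -0.25, 0.25, 0.75, 1.25, 1.75]
z = -1.92
Check each boundary:
  z < -1.75
  z < -1.25
  z < -0.75
  z < -0.25
  z < 0.25
  z < 0.75
  z < 1.25
  z < 1.75
Highest qualifying boundary gives stanine = 1

1


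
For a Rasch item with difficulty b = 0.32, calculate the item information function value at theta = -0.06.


P = 1/(1+exp(-(-0.06-0.32))) = 0.4061
I = P*(1-P) = 0.4061 * 0.5939
I = 0.2412

0.2412


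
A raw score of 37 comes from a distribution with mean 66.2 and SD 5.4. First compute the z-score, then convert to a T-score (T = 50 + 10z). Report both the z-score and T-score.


z = (X - mean) / SD = (37 - 66.2) / 5.4
z = -29.2 / 5.4
z = -5.4074
T-score = T = 50 + 10z
Carry z at full precision (z = -29.2 / 5.4) into the conversion:
T-score = 50 + 10 * (-29.2 / 5.4) = 50 + -292 / 5.4
T-score = 50 + -54.0741
T-score = -4.0741

-4.0741


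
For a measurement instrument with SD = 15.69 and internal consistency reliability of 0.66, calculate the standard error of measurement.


SEM = SD * sqrt(1 - rxx)
SEM = 15.69 * sqrt(1 - 0.66)
SEM = 15.69 * sqrt(0.34) = 15.69 * 0.583095
SEM = 9.1488

9.1488


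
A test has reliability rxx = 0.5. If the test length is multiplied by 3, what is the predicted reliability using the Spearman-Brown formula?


r_new = (n * rxx) / (1 + (n-1) * rxx)
r_new = (3 * 0.5) / (1 + 2 * 0.5)
r_new = 1.5 / 2.0
r_new = 0.75

0.75


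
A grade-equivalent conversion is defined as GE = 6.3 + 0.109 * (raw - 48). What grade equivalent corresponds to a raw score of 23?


raw - median = 23 - 48 = -25
slope * diff = 0.109 * -25 = -2.725
GE = 6.3 + -2.725
GE = 3.575

3.575


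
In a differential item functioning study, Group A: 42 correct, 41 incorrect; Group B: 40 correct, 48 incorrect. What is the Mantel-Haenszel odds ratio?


Odds_A = 42/41 = 1.0244
Odds_B = 40/48 = 0.8333
OR = Odds_A / Odds_B = 1.0244 / 0.8333
Exactly, OR = (42 * 48) / (41 * 40) = 2016 / 1640
OR = 1.2293

1.2293


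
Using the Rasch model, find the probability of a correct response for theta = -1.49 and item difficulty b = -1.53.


theta - b = -1.49 - -1.53 = 0.04
exp(-(theta - b)) = exp(-0.04) = 0.9608
P = 1 / (1 + 0.9608)
P = 0.51

0.51


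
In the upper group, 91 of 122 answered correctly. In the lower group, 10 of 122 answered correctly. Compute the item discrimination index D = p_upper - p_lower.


p_upper = 91/122 = 0.7459
p_lower = 10/122 = 0.082
D = 0.7459 - 0.082 = 0.6639

0.6639


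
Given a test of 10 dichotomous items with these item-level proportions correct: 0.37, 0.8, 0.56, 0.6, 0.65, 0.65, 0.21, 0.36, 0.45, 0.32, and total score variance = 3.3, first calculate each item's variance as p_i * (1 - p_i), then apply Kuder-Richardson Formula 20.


For each item, compute p_i * q_i:
  Item 1: 0.37 * 0.63 = 0.2331
  Item 2: 0.8 * 0.2 = 0.16
  Item 3: 0.56 * 0.44 = 0.2464
  Item 4: 0.6 * 0.4 = 0.24
  Item 5: 0.65 * 0.35 = 0.2275
  Item 6: 0.65 * 0.35 = 0.2275
  Item 7: 0.21 * 0.79 = 0.1659
  Item 8: 0.36 * 0.64 = 0.2304
  Item 9: 0.45 * 0.55 = 0.2475
  Item 10: 0.32 * 0.68 = 0.2176
Sum(p_i * q_i) = 0.2331 + 0.16 + 0.2464 + 0.24 + 0.2275 + 0.2275 + 0.1659 + 0.2304 + 0.2475 + 0.2176 = 2.1959
KR-20 = (k/(k-1)) * (1 - Sum(p_i*q_i) / Var_total)
= (10/9) * (1 - 2.1959/3.3)
= 1.1111 * 0.3346
KR-20 = 0.3718

0.3718


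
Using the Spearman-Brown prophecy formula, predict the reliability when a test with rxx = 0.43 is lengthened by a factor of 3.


r_new = (n * rxx) / (1 + (n-1) * rxx)
r_new = (3 * 0.43) / (1 + 2 * 0.43)
r_new = 1.29 / 1.86
r_new = 0.6935

0.6935


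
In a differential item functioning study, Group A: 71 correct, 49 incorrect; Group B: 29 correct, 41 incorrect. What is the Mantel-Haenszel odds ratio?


Odds_A = 71/49 = 1.449
Odds_B = 29/41 = 0.7073
OR = Odds_A / Odds_B = 1.449 / 0.7073
Exactly, OR = (71 * 41) / (49 * 29) = 2911 / 1421
OR = 2.0486

2.0486


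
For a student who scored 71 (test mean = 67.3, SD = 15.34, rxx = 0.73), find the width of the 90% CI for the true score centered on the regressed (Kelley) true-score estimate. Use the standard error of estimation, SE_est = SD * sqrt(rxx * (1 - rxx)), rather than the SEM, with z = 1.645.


True score estimate = 0.73*71 + 0.27*67.3 = 70.001
SE_est = SD * sqrt(rxx * (1 - rxx)) = 15.34 * sqrt(0.73 * 0.27) = 15.34 * sqrt(0.1971) = 6.810338
CI = T_est +/- z * SE_est, so width = 2 * z * SE_est = 2 * 1.645 * 6.810338
Width = 22.406

22.406


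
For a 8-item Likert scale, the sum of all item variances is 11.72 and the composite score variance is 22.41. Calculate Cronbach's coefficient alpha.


alpha = (k/(k-1)) * (1 - sum(si^2)/s_total^2)
= (8/7) * (1 - 11.72/22.41)
alpha = 0.5452

0.5452


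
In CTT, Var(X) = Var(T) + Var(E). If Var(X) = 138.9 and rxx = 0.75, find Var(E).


var_true = rxx * var_obs = 0.75 * 138.9 = 104.175
var_error = var_obs - var_true
var_error = 138.9 - 104.175
var_error = 34.725

34.725


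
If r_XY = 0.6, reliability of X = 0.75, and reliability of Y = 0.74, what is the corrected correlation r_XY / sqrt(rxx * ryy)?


r_corrected = rxy / sqrt(rxx * ryy)
= 0.6 / sqrt(0.75 * 0.74)
= 0.6 / sqrt(0.555)
= 0.6 / 0.744983
r_corrected = 0.8054

0.8054


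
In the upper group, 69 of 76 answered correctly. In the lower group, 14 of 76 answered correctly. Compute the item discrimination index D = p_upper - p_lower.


p_upper = 69/76 = 0.9079
p_lower = 14/76 = 0.1842
D = 0.9079 - 0.1842 = 0.7237

0.7237


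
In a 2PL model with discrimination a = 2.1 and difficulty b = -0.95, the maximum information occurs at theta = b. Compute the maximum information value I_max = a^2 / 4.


For 2PL, max info at theta = b = -0.95
I_max = a^2 / 4 = 2.1^2 / 4
= 4.41 / 4
I_max = 1.1025

1.1025


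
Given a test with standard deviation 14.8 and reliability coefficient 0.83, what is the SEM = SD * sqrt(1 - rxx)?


SEM = SD * sqrt(1 - rxx)
SEM = 14.8 * sqrt(1 - 0.83)
SEM = 14.8 * sqrt(0.17) = 14.8 * 0.412311
SEM = 6.1022

6.1022


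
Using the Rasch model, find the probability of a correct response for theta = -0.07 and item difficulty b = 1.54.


theta - b = -0.07 - 1.54 = -1.61
exp(-(theta - b)) = exp(1.61) = 5.0028
P = 1 / (1 + 5.0028)
P = 0.1666

0.1666


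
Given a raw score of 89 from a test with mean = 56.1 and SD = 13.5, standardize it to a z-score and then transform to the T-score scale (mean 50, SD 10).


z = (X - mean) / SD = (89 - 56.1) / 13.5
z = 32.9 / 13.5
z = 2.437
T-score = T = 50 + 10z
Carry z at full precision (z = 32.9 / 13.5) into the conversion:
T-score = 50 + 10 * (32.9 / 13.5) = 50 + 329 / 13.5
T-score = 50 + 24.3704
T-score = 74.3704

74.3704


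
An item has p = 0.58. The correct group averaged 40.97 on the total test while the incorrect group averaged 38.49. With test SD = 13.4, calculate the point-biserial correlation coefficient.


q = 1 - p = 0.42
rpb = ((M1 - M0) / SD) * sqrt(p * q)
rpb = ((40.97 - 38.49) / 13.4) * sqrt(0.58 * 0.42)
rpb = 0.0913

0.0913


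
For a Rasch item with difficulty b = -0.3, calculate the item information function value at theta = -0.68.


P = 1/(1+exp(-(-0.68--0.3))) = 0.4061
I = P*(1-P) = 0.4061 * 0.5939
I = 0.2412

0.2412


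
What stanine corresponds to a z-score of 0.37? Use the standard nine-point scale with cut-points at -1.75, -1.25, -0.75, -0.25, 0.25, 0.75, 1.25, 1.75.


Stanine boundaries: [-1.75, -1.25, -0.75, -0.25, 0.25, 0.75, 1.25, 1.75]
z = 0.37
Check each boundary:
  z >= -1.75 -> could be stanine 2
  z >= -1.25 -> could be stanine 3
  z >= -0.75 -> could be stanine 4
  z >= -0.25 -> could be stanine 5
  z >= 0.25 -> could be stanine 6
  z < 0.75
  z < 1.25
  z < 1.75
Highest qualifying boundary gives stanine = 6

6


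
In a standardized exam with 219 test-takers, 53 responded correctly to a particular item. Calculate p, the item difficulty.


Item difficulty p = number correct / total examinees
p = 53 / 219
p = 0.242

0.242


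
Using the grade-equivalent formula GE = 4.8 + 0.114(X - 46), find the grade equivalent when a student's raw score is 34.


raw - median = 34 - 46 = -12
slope * diff = 0.114 * -12 = -1.368
GE = 4.8 + -1.368
GE = 3.432

3.432


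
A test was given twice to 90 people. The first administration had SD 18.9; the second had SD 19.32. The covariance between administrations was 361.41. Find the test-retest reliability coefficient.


r = cov(X,Y) / (SD_X * SD_Y)
r = 361.41 / (18.9 * 19.32)
r = 361.41 / 365.148
r = 0.9898

0.9898


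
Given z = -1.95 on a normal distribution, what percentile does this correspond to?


CDF(z) = 0.5 * (1 + erf(z/sqrt(2)))
erf(-1.3789) = -0.9488
CDF = 0.0256
Percentile rank = 0.0256 * 100 = 2.56

2.56


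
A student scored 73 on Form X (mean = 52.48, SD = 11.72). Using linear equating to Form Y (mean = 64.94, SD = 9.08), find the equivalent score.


slope = SD_Y / SD_X = 9.08 / 11.72 ~ 0.7747
intercept = mean_Y - slope * mean_X = 64.94 - (9.08 / 11.72) * 52.48 ~ 24.2814
Y = slope * X + intercept. To avoid rounding drift from the rounded slope/intercept, evaluate the equivalent form Y = mean_Y + SD_Y * (X - mean_X) / SD_X at full precision:
Y = 64.94 + 9.08 * (73 - 52.48) / 11.72
Y = 64.94 + 9.08 * 20.52 / 11.72
Y = 64.94 + 186.3216 / 11.72
Y = 64.94 + 15.8977
Y = 80.8377

80.8377


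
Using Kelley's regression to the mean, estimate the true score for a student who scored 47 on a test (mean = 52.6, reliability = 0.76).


T_est = rxx * X + (1 - rxx) * mean
T_est = 0.76 * 47 + 0.24 * 52.6
T_est = 35.72 + 12.624
T_est = 48.344

48.344


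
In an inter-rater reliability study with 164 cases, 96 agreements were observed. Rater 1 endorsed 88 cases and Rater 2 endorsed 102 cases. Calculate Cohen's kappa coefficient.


P_o = 96/164 = 0.585366
P_e = (88*102 + 76*62) / 26896 = 0.508923
kappa = (P_o - P_e) / (1 - P_e)
kappa = (0.585366 - 0.508923) / (1 - 0.508923)
kappa = 0.1557

0.1557


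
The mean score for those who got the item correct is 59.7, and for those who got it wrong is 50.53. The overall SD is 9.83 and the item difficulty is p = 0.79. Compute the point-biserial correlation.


q = 1 - p = 0.21
rpb = ((M1 - M0) / SD) * sqrt(p * q)
rpb = ((59.7 - 50.53) / 9.83) * sqrt(0.79 * 0.21)
rpb = 0.38

0.38


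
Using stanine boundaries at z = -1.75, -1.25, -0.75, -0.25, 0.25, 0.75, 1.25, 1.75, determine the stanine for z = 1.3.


Stanine boundaries: [-1.75, -1.25, -0.75, -0.25, 0.25, 0.75, 1.25, 1.75]
z = 1.3
Check each boundary:
  z >= -1.75 -> could be stanine 2
  z >= -1.25 -> could be stanine 3
  z >= -0.75 -> could be stanine 4
  z >= -0.25 -> could be stanine 5
  z >= 0.25 -> could be stanine 6
  z >= 0.75 -> could be stanine 7
  z >= 1.25 -> could be stanine 8
  z < 1.75
Highest qualifying boundary gives stanine = 8

8


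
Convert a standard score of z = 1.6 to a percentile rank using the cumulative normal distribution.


CDF(z) = 0.5 * (1 + erf(z/sqrt(2)))
erf(1.1314) = 0.8904
CDF = 0.9452
Percentile rank = 0.9452 * 100 = 94.52

94.52


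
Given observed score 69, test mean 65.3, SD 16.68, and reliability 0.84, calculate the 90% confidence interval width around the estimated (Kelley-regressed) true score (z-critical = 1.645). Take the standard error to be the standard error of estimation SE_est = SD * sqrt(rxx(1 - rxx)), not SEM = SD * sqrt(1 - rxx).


True score estimate = 0.84*69 + 0.16*65.3 = 68.408
SE_est = SD * sqrt(rxx * (1 - rxx)) = 16.68 * sqrt(0.84 * 0.16) = 16.68 * sqrt(0.1344) = 6.114989
CI = T_est +/- z * SE_est, so width = 2 * z * SE_est = 2 * 1.645 * 6.114989
Width = 20.1183

20.1183


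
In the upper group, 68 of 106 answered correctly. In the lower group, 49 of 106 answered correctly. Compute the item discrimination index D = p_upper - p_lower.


p_upper = 68/106 = 0.6415
p_lower = 49/106 = 0.4623
D = 0.6415 - 0.4623 = 0.1792

0.1792


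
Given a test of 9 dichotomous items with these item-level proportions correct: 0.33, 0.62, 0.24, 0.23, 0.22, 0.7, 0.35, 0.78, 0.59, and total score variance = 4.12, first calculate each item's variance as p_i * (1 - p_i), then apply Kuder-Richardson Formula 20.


For each item, compute p_i * q_i:
  Item 1: 0.33 * 0.67 = 0.2211
  Item 2: 0.62 * 0.38 = 0.2356
  Item 3: 0.24 * 0.76 = 0.1824
  Item 4: 0.23 * 0.77 = 0.1771
  Item 5: 0.22 * 0.78 = 0.1716
  Item 6: 0.7 * 0.3 = 0.21
  Item 7: 0.35 * 0.65 = 0.2275
  Item 8: 0.78 * 0.22 = 0.1716
  Item 9: 0.59 * 0.41 = 0.2419
Sum(p_i * q_i) = 0.2211 + 0.2356 + 0.1824 + 0.1771 + 0.1716 + 0.21 + 0.2275 + 0.1716 + 0.2419 = 1.8388
KR-20 = (k/(k-1)) * (1 - Sum(p_i*q_i) / Var_total)
= (9/8) * (1 - 1.8388/4.12)
= 1.125 * 0.5537
KR-20 = 0.6229

0.6229


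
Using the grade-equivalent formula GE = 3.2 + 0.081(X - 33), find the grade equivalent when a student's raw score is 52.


raw - median = 52 - 33 = 19
slope * diff = 0.081 * 19 = 1.539
GE = 3.2 + 1.539
GE = 4.739

4.739


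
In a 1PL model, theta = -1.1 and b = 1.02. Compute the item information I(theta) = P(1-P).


P = 1/(1+exp(-(-1.1-1.02))) = 0.1072
I = P*(1-P) = 0.1072 * 0.8928
I = 0.0957

0.0957


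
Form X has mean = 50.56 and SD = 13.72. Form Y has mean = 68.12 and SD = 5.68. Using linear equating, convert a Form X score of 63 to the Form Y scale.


slope = SD_Y / SD_X = 5.68 / 13.72 ~ 0.414
intercept = mean_Y - slope * mean_X = 68.12 - (5.68 / 13.72) * 50.56 ~ 47.1885
Y = slope * X + intercept. To avoid rounding drift from the rounded slope/intercept, evaluate the equivalent form Y = mean_Y + SD_Y * (X - mean_X) / SD_X at full precision:
Y = 68.12 + 5.68 * (63 - 50.56) / 13.72
Y = 68.12 + 5.68 * 12.44 / 13.72
Y = 68.12 + 70.6592 / 13.72
Y = 68.12 + 5.1501
Y = 73.2701

73.2701


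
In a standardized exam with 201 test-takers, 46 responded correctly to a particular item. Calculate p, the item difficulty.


Item difficulty p = number correct / total examinees
p = 46 / 201
p = 0.2289

0.2289


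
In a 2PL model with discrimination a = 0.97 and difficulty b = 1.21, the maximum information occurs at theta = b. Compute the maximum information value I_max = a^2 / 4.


For 2PL, max info at theta = b = 1.21
I_max = a^2 / 4 = 0.97^2 / 4
= 0.9409 / 4
I_max = 0.2352

0.2352


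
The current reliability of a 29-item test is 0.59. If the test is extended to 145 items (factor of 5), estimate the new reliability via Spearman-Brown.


r_new = (n * rxx) / (1 + (n-1) * rxx)
r_new = (5 * 0.59) / (1 + 4 * 0.59)
r_new = 2.95 / 3.36
r_new = 0.878

0.878


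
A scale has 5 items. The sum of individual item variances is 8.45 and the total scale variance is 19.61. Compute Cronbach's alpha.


alpha = (k/(k-1)) * (1 - sum(si^2)/s_total^2)
= (5/4) * (1 - 8.45/19.61)
alpha = 0.7114

0.7114


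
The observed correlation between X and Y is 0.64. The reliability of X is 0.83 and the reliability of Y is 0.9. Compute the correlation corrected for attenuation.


r_corrected = rxy / sqrt(rxx * ryy)
= 0.64 / sqrt(0.83 * 0.9)
= 0.64 / sqrt(0.747)
= 0.64 / 0.864292
r_corrected = 0.7405

0.7405


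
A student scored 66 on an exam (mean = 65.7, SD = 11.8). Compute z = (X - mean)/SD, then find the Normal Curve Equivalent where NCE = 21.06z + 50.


z = (X - mean) / SD = (66 - 65.7) / 11.8
z = 0.3 / 11.8
z = 0.0254
NCE = NCE = 21.06z + 50
Carry z at full precision (z = 0.3 / 11.8) into the conversion:
NCE = 21.06 * (0.3 / 11.8) + 50 = 6.318 / 11.8 + 50
NCE = 0.5354 + 50
NCE = 50.5354

50.5354


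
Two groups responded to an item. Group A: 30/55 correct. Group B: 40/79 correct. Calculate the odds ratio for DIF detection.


Odds_A = 30/25 = 1.2
Odds_B = 40/39 = 1.0256
OR = Odds_A / Odds_B = 1.2 / 1.0256
Exactly, OR = (30 * 39) / (25 * 40) = 1170 / 1000
OR = 1.17

1.17


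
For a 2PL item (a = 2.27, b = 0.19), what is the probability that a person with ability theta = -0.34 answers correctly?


a*(theta - b) = 2.27 * (-0.34 - 0.19) = -1.2031
exp(--1.2031) = 3.3304
P = 1 / (1 + 3.3304)
P = 0.2309

0.2309


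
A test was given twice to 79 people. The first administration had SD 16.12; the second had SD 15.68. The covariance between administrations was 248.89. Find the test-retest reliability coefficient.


r = cov(X,Y) / (SD_X * SD_Y)
r = 248.89 / (16.12 * 15.68)
r = 248.89 / 252.7616
r = 0.9847

0.9847


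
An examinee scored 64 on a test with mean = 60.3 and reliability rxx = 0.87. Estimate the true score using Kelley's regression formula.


T_est = rxx * X + (1 - rxx) * mean
T_est = 0.87 * 64 + 0.13 * 60.3
T_est = 55.68 + 7.839
T_est = 63.519

63.519


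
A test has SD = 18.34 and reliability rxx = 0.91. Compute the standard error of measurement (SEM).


SEM = SD * sqrt(1 - rxx)
SEM = 18.34 * sqrt(1 - 0.91)
SEM = 18.34 * sqrt(0.09) = 18.34 * 0.3
SEM = 5.502

5.502


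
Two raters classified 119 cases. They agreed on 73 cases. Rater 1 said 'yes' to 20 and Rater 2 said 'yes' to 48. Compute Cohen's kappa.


P_o = 73/119 = 0.613445
P_e = (20*48 + 99*71) / 14161 = 0.564155
kappa = (P_o - P_e) / (1 - P_e)
kappa = (0.613445 - 0.564155) / (1 - 0.564155)
kappa = 0.1131

0.1131


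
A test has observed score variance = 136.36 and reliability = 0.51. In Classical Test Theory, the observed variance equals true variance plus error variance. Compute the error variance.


var_true = rxx * var_obs = 0.51 * 136.36 = 69.5436
var_error = var_obs - var_true
var_error = 136.36 - 69.5436
var_error = 66.8164

66.8164


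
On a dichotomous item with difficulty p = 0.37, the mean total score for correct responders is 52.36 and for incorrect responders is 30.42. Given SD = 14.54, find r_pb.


q = 1 - p = 0.63
rpb = ((M1 - M0) / SD) * sqrt(p * q)
rpb = ((52.36 - 30.42) / 14.54) * sqrt(0.37 * 0.63)
rpb = 0.7285

0.7285


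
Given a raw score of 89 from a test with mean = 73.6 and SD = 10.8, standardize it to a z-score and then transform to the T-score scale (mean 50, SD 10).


z = (X - mean) / SD = (89 - 73.6) / 10.8
z = 15.4 / 10.8
z = 1.4259
T-score = T = 50 + 10z
Carry z at full precision (z = 15.4 / 10.8) into the conversion:
T-score = 50 + 10 * (15.4 / 10.8) = 50 + 154 / 10.8
T-score = 50 + 14.2593
T-score = 64.2593

64.2593


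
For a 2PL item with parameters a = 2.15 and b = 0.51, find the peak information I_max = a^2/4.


For 2PL, max info at theta = b = 0.51
I_max = a^2 / 4 = 2.15^2 / 4
= 4.6225 / 4
I_max = 1.1556

1.1556


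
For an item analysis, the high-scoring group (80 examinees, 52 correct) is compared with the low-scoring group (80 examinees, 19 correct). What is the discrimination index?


p_upper = 52/80 = 0.65
p_lower = 19/80 = 0.2375
D = 0.65 - 0.2375 = 0.4125

0.4125


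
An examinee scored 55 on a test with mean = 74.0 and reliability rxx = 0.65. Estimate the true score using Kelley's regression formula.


T_est = rxx * X + (1 - rxx) * mean
T_est = 0.65 * 55 + 0.35 * 74.0
T_est = 35.75 + 25.9
T_est = 61.65

61.65


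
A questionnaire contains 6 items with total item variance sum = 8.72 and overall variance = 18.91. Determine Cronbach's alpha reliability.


alpha = (k/(k-1)) * (1 - sum(si^2)/s_total^2)
= (6/5) * (1 - 8.72/18.91)
alpha = 0.6466

0.6466


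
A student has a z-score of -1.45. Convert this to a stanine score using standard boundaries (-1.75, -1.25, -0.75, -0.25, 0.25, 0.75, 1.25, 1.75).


Stanine boundaries: [-1.75, -1.25, -0.75, -0.25, 0.25, 0.75, 1.25, 1.75]
z = -1.45
Check each boundary:
  z >= -1.75 -> could be stanine 2
  z < -1.25
  z < -0.75
  z < -0.25
  z < 0.25
  z < 0.75
  z < 1.25
  z < 1.75
Highest qualifying boundary gives stanine = 2

2


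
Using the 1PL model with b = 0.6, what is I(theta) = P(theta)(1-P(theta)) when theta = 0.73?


P = 1/(1+exp(-(0.73-0.6))) = 0.5325
I = P*(1-P) = 0.5325 * 0.4675
I = 0.2489

0.2489


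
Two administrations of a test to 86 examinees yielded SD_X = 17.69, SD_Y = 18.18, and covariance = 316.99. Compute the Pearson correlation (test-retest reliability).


r = cov(X,Y) / (SD_X * SD_Y)
r = 316.99 / (17.69 * 18.18)
r = 316.99 / 321.6042
r = 0.9857

0.9857


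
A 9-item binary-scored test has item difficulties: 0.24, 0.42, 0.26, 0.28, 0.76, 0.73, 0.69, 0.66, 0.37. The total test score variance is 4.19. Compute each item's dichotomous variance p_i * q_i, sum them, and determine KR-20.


For each item, compute p_i * q_i:
  Item 1: 0.24 * 0.76 = 0.1824
  Item 2: 0.42 * 0.58 = 0.2436
  Item 3: 0.26 * 0.74 = 0.1924
  Item 4: 0.28 * 0.72 = 0.2016
  Item 5: 0.76 * 0.24 = 0.1824
  Item 6: 0.73 * 0.27 = 0.1971
  Item 7: 0.69 * 0.31 = 0.2139
  Item 8: 0.66 * 0.34 = 0.2244
  Item 9: 0.37 * 0.63 = 0.2331
Sum(p_i * q_i) = 0.1824 + 0.2436 + 0.1924 + 0.2016 + 0.1824 + 0.1971 + 0.2139 + 0.2244 + 0.2331 = 1.8709
KR-20 = (k/(k-1)) * (1 - Sum(p_i*q_i) / Var_total)
= (9/8) * (1 - 1.8709/4.19)
= 1.125 * 0.5535
KR-20 = 0.6227

0.6227


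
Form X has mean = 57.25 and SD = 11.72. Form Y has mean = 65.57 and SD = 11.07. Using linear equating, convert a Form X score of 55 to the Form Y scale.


slope = SD_Y / SD_X = 11.07 / 11.72 ~ 0.9445
intercept = mean_Y - slope * mean_X = 65.57 - (11.07 / 11.72) * 57.25 ~ 11.4951
Y = slope * X + intercept. To avoid rounding drift from the rounded slope/intercept, evaluate the equivalent form Y = mean_Y + SD_Y * (X - mean_X) / SD_X at full precision:
Y = 65.57 + 11.07 * (55 - 57.25) / 11.72
Y = 65.57 - 11.07 * 2.25 / 11.72
Y = 65.57 - 24.9075 / 11.72
Y = 65.57 - 2.1252
Y = 63.4448

63.4448
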